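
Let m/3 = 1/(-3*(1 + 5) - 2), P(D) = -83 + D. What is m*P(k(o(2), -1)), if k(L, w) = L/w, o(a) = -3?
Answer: 12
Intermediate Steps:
m = -3/20 (m = 3/(-3*(1 + 5) - 2) = 3/(-3*6 - 2) = 3/(-18 - 2) = 3/(-20) = 3*(-1/20) = -3/20 ≈ -0.15000)
m*P(k(o(2), -1)) = -3*(-83 - 3/(-1))/20 = -3*(-83 - 3*(-1))/20 = -3*(-83 + 3)/20 = -3/20*(-80) = 12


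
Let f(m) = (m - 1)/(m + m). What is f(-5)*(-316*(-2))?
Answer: 1896/5 ≈ 379.20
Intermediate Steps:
f(m) = (-1 + m)/(2*m) (f(m) = (-1 + m)/((2*m)) = (-1 + m)*(1/(2*m)) = (-1 + m)/(2*m))
f(-5)*(-316*(-2)) = ((1/2)*(-1 - 5)/(-5))*(-316*(-2)) = ((1/2)*(-1/5)*(-6))*632 = (3/5)*632 = 1896/5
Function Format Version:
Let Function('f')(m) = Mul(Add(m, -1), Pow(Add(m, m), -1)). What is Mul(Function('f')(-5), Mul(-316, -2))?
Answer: Rational(1896, 5) ≈ 379.20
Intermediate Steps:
Function('f')(m) = Mul(Rational(1, 2), Pow(m, -1), Add(-1, m)) (Function('f')(m) = Mul(Add(-1, m), Pow(Mul(2, m), -1)) = Mul(Add(-1, m), Mul(Rational(1, 2), Pow(m, -1))) = Mul(Rational(1, 2), Pow(m, -1), Add(-1, m)))
Mul(Function('f')(-5), Mul(-316, -2)) = Mul(Mul(Rational(1, 2), Pow(-5, -1), Add(-1, -5)), Mul(-316, -2)) = Mul(Mul(Rational(1, 2), Rational(-1, 5), -6), 632) = Mul(Rational(3, 5), 632) = Rational(1896, 5)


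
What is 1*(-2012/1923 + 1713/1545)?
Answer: 61853/990345 ≈ 0.062456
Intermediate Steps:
1*(-2012/1923 + 1713/1545) = 1*(-2012*1/1923 + 1713*(1/1545)) = 1*(-2012/1923 + 571/515) = 1*(61853/990345) = 61853/990345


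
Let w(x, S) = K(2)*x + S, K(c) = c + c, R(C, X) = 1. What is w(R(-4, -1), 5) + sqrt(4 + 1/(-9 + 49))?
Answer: 9 + sqrt(1610)/20 ≈ 11.006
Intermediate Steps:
K(c) = 2*c
w(x, S) = S + 4*x (w(x, S) = (2*2)*x + S = 4*x + S = S + 4*x)
w(R(-4, -1), 5) + sqrt(4 + 1/(-9 + 49)) = (5 + 4*1) + sqrt(4 + 1/(-9 + 49)) = (5 + 4) + sqrt(4 + 1/40) = 9 + sqrt(4 + 1/40) = 9 + sqrt(161/40) = 9 + sqrt(1610)/20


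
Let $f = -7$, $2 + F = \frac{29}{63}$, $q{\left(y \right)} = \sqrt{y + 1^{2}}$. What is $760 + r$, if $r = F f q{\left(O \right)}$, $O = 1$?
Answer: $760 + \frac{97 \sqrt{2}}{9} \approx 775.24$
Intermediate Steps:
$q{\left(y \right)} = \sqrt{1 + y}$ ($q{\left(y \right)} = \sqrt{y + 1} = \sqrt{1 + y}$)
$F = - \frac{97}{63}$ ($F = -2 + \frac{29}{63} = - \frac{97}{63} \approx -1.5397$)
$r = \frac{97 \sqrt{2}}{9}$ ($r = - \frac{97 \left(- 7 \sqrt{1 + 1}\right)}{63} = - \frac{97 \left(- 7 \sqrt{2}\right)}{63} = \frac{97 \sqrt{2}}{9} \approx 15.242$)
$760 + r = 760 + \frac{97 \sqrt{2}}{9}$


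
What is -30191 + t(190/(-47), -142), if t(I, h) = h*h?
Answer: -10027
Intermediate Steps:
t(I, h) = h²
-30191 + t(190/(-47), -142) = -30191 + (-142)² = -30191 + 20164 = -10027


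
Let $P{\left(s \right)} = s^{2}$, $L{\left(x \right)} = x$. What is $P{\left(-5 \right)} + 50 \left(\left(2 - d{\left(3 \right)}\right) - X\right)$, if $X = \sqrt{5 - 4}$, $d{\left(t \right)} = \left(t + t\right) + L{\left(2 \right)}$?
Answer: $-325$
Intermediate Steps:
$d{\left(t \right)} = 2 + 2 t$ ($d{\left(t \right)} = \left(t + t\right) + 2 = 2 t + 2 = 2 + 2 t$)
$X = 1$ ($X = \sqrt{1} = 1$)
$P{\left(-5 \right)} + 50 \left(\left(2 - d{\left(3 \right)}\right) - X\right) = \left(-5\right)^{2} + 50 \left(\left(2 - \left(2 + 2 \cdot 3\right)\right) - 1\right) = 25 + 50 \left(\left(2 - \left(2 + 6\right)\right) - 1\right) = 25 + 50 \left(\left(2 - 8\right) - 1\right) = 25 + 50 \left(-6 - 1\right) = 25 + 50 \left(-7\right) = 25 - 350 = -325$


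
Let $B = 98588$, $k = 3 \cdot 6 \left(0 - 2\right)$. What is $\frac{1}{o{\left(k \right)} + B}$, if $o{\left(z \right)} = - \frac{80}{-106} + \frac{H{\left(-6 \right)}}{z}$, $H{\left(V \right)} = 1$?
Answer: $\frac{1908}{188107291} \approx 1.0143 \cdot 10^{-5}$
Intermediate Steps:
$k = -36$ ($k = 18 \left(-2\right) = -36$)
$o{\left(z \right)} = \frac{40}{53} + \frac{1}{z}$ ($o{\left(z \right)} = - \frac{80}{-106} + 1 \frac{1}{z} = \left(-80\right) \left(- \frac{1}{106}\right) + \frac{1}{z} = \frac{40}{53} + \frac{1}{z}$)
$\frac{1}{o{\left(k \right)} + B} = \frac{1}{\left(\frac{40}{53} + \frac{1}{-36}\right) + 98588} = \frac{1}{\left(\frac{40}{53} - \frac{1}{36}\right) + 98588} = \frac{1}{\frac{1387}{1908} + 98588} = \frac{1}{\frac{188107291}{1908}} = \frac{1908}{188107291}$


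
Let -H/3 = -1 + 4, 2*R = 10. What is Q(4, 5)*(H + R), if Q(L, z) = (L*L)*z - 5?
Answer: -300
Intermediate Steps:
R = 5 (R = (1/2)*10 = 5)
Q(L, z) = -5 + z*L**2 (Q(L, z) = L**2*z - 5 = z*L**2 - 5 = -5 + z*L**2)
H = -9 (H = -3*(-1 + 4) = -3*3 = -9)
Q(4, 5)*(H + R) = (-5 + 5*4**2)*(-9 + 5) = (-5 + 5*16)*(-4) = (-5 + 80)*(-4) = 75*(-4) = -300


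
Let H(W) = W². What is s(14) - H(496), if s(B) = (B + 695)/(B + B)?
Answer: -6887739/28 ≈ -2.4599e+5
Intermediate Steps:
s(B) = (695 + B)/(2*B) (s(B) = (695 + B)/((2*B)) = (695 + B)*(1/(2*B)) = (695 + B)/(2*B))
s(14) - H(496) = (½)*(695 + 14)/14 - 1*496² = (½)*(1/14)*709 - 1*246016 = 709/28 - 246016 = -6887739/28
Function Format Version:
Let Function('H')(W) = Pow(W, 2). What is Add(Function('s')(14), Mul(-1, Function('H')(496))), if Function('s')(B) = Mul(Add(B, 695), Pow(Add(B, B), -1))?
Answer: Rational(-6887739, 28) ≈ -2.4599e+5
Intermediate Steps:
Function('s')(B) = Mul(Rational(1, 2), Pow(B, -1), Add(695, B)) (Function('s')(B) = Mul(Add(695, B), Pow(Mul(2, B), -1)) = Mul(Add(695, B), Mul(Rational(1, 2), Pow(B, -1))) = Mul(Rational(1, 2), Pow(B, -1), Add(695, B)))
Add(Function('s')(14), Mul(-1, Function('H')(496))) = Add(Mul(Rational(1, 2), Pow(14, -1), Add(695, 14)), Mul(-1, Pow(496, 2))) = Add(Mul(Rational(1, 2), Rational(1, 14), 709), Mul(-1, 246016)) = Add(Rational(709, 28), -246016) = Rational(-6887739, 28)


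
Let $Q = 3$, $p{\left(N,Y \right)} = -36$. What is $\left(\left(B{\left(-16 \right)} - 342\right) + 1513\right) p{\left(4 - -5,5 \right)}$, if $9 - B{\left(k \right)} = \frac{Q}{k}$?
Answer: $- \frac{169947}{4} \approx -42487.0$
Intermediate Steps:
$B{\left(k \right)} = 9 - \frac{3}{k}$
$\left(\left(B{\left(-16 \right)} - 342\right) + 1513\right) p{\left(4 - -5,5 \right)} = \left(\left(\left(9 - \frac{3}{-16}\right) - 342\right) + 1513\right) \left(-36\right) = \left(\left(\left(9 - - \frac{3}{16}\right) - 342\right) + 1513\right) \left(-36\right) = \left(\left(\left(9 + \frac{3}{16}\right) - 342\right) + 1513\right) \left(-36\right) = \left(\left(\frac{147}{16} - 342\right) + 1513\right) \left(-36\right) = \left(- \frac{5325}{16} + 1513\right) \left(-36\right) = \frac{18883}{16} \left(-36\right) = - \frac{169947}{4}$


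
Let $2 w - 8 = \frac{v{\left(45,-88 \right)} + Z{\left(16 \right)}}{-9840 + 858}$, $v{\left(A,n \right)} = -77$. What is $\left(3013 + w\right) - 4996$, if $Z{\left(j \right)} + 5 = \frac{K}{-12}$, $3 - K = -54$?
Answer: $- \frac{142202677}{71856} \approx -1979.0$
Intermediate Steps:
$K = 57$ ($K = 3 - -54 = 3 + 54 = 57$)
$Z{\left(j \right)} = - \frac{39}{4}$ ($Z{\left(j \right)} = -5 + \frac{57}{-12} = -5 + 57 \left(- \frac{1}{12}\right) = -5 - \frac{19}{4} = - \frac{39}{4}$)
$w = \frac{287771}{71856}$ ($w = 4 + \frac{\left(-77 - \frac{39}{4}\right) \frac{1}{-9840 + 858}}{2} = 4 + \frac{\left(- \frac{347}{4}\right) \frac{1}{-8982}}{2} = 4 + \frac{\left(- \frac{347}{4}\right) \left(- \frac{1}{8982}\right)}{2} = 4 + \frac{1}{2} \cdot \frac{347}{35928} = 4 + \frac{347}{71856} = \frac{287771}{71856} \approx 4.0048$)
$\left(3013 + w\right) - 4996 = \left(3013 + \frac{287771}{71856}\right) - 4996 = \frac{216789899}{71856} - 4996 = - \frac{142202677}{71856}$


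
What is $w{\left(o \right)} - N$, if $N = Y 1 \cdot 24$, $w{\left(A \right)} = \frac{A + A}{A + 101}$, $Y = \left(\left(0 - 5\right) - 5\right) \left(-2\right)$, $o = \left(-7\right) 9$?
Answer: $- \frac{9183}{19} \approx -483.32$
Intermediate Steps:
$o = -63$
$Y = 20$ ($Y = \left(-5 - 5\right) \left(-2\right) = \left(-10\right) \left(-2\right) = 20$)
$w{\left(A \right)} = \frac{2 A}{101 + A}$
$N = 480$ ($N = 20 \cdot 1 \cdot 24 = 20 \cdot 24 = 480$)
$w{\left(o \right)} - N = 2 \left(-63\right) \frac{1}{101 - 63} - 480 = 2 \left(-63\right) \frac{1}{38} - 480 = - \frac{63}{19} - 480 = - \frac{9183}{19}$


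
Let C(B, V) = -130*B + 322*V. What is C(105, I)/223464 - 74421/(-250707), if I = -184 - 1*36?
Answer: -758636681/9337331508 ≈ -0.081248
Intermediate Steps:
I = -220 (I = -184 - 36 = -220)
C(105, I)/223464 - 74421/(-250707) = (-130*105 + 322*(-220))/223464 - 74421/(-250707) = (-13650 - 70840)*(1/223464) - 74421*(-1/250707) = -84490*1/223464 + 24807/83569 = -42245/111732 + 24807/83569 = -758636681/9337331508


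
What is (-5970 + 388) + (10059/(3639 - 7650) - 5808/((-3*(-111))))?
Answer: -118766927/21201 ≈ -5602.0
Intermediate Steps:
(-5970 + 388) + (10059/(3639 - 7650) - 5808/((-3*(-111)))) = -5582 + (10059/(-4011) - 5808/333) = -5582 + (10059*(-1/4011) - 5808*1/333) = -5582 + (-479/191 - 1936/111) = -5582 - 422945/21201 = -118766927/21201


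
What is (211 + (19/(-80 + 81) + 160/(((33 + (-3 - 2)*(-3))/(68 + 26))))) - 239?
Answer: 913/3 ≈ 304.33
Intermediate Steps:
(211 + (19/(-80 + 81) + 160/(((33 + (-3 - 2)*(-3))/(68 + 26))))) - 239 = (211 + (19/1 + 160/(((33 - 5*(-3))/94)))) - 239 = (211 + (19*1 + 160/(((33 + 15)*(1/94))))) - 239 = (211 + (19 + 160/((48*(1/94))))) - 239 = (211 + (19 + 160/(24/47))) - 239 = (211 + (19 + 160*(47/24))) - 239 = (211 + (19 + 940/3)) - 239 = (211 + 997/3) - 239 = 1630/3 - 239 = 913/3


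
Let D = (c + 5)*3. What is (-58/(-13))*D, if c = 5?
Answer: 1740/13 ≈ 133.85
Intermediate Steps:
D = 30 (D = (5 + 5)*3 = 10*3 = 30)
(-58/(-13))*D = -58/(-13)*30 = -58*(-1/13)*30 = (58/13)*30 = 1740/13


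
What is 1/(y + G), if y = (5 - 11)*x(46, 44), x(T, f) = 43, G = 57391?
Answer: 1/57133 ≈ 1.7503e-5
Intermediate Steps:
y = -258 (y = (5 - 11)*43 = -6*43 = -258)
1/(y + G) = 1/(-258 + 57391) = 1/57133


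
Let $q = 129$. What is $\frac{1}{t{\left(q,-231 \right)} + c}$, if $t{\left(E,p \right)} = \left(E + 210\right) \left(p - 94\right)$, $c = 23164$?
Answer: $- \frac{1}{87011} \approx -1.1493 \cdot 10^{-5}$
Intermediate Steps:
$t{\left(E,p \right)} = \left(-94 + p\right) \left(210 + E\right)$ ($t{\left(E,p \right)} = \left(210 + E\right) \left(-94 + p\right) = \left(-94 + p\right) \left(210 + E\right)$)
$\frac{1}{t{\left(q,-231 \right)} + c} = \frac{1}{\left(-19740 - 12126 + 210 \left(-231\right) + 129 \left(-231\right)\right) + 23164} = \frac{1}{\left(-19740 - 12126 - 48510 - 29799\right) + 23164} = \frac{1}{-110175 + 23164} = \frac{1}{-87011} = - \frac{1}{87011}$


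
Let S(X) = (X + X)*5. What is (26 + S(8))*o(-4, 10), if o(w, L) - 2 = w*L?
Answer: -4028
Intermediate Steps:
S(X) = 10*X (S(X) = (2*X)*5 = 10*X)
o(w, L) = 2 + L*w (o(w, L) = 2 + w*L = 2 + L*w)
(26 + S(8))*o(-4, 10) = (26 + 10*8)*(2 + 10*(-4)) = (26 + 80)*(2 - 40) = 106*(-38) = -4028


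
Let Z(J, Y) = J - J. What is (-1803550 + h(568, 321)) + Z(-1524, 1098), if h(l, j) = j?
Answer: -1803229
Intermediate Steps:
Z(J, Y) = 0
(-1803550 + h(568, 321)) + Z(-1524, 1098) = (-1803550 + 321) + 0 = -1803229 + 0 = -1803229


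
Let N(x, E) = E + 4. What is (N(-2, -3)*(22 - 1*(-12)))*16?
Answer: 544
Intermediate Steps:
N(x, E) = 4 + E
(N(-2, -3)*(22 - 1*(-12)))*16 = ((4 - 3)*(22 - 1*(-12)))*16 = (1*(22 + 12))*16 = (1*34)*16 = 34*16 = 544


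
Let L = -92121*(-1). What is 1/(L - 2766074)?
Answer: -1/2673953 ≈ -3.7398e-7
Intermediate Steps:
L = 92121
1/(L - 2766074) = 1/(92121 - 2766074) = 1/(-2673953) = -1/2673953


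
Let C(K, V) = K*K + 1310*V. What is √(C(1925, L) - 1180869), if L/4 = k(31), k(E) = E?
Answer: 2*√671799 ≈ 1639.3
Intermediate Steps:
L = 124 (L = 4*31 = 124)
C(K, V) = K² + 1310*V
√(C(1925, L) - 1180869) = √((1925² + 1310*124) - 1180869) = √((3705625 + 162440) - 1180869) = √(3868065 - 1180869) = √2687196 = 2*√671799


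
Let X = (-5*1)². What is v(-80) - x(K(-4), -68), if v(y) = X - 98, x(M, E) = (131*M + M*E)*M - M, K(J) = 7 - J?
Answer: -7685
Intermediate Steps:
x(M, E) = -M + M*(131*M + E*M) (x(M, E) = (131*M + E*M)*M - M = M*(131*M + E*M) - M = -M + M*(131*M + E*M))
X = 25 (X = (-5)² = 25)
v(y) = -73 (v(y) = 25 - 98 = -73)
v(-80) - x(K(-4), -68) = -73 - (7 - 1*(-4))*(-1 + 131*(7 - 1*(-4)) - 68*(7 - 1*(-4))) = -73 - (7 + 4)*(-1 + 131*(7 + 4) - 68*(7 + 4)) = -73 - 11*(-1 + 131*11 - 68*11) = -73 - 11*(-1 + 1441 - 748) = -73 - 11*692 = -73 - 1*7612 = -73 - 7612 = -7685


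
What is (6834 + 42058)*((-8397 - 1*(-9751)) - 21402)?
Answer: -980186816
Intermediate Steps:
(6834 + 42058)*((-8397 - 1*(-9751)) - 21402) = 48892*((-8397 + 9751) - 21402) = 48892*(1354 - 21402) = 48892*(-20048) = -980186816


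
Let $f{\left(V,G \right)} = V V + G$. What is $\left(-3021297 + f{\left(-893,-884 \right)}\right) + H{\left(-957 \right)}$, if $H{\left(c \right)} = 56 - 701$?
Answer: $-2225377$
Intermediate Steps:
$f{\left(V,G \right)} = G + V^{2}$ ($f{\left(V,G \right)} = V^{2} + G = G + V^{2}$)
$H{\left(c \right)} = -645$ ($H{\left(c \right)} = 56 - 701 = -645$)
$\left(-3021297 + f{\left(-893,-884 \right)}\right) + H{\left(-957 \right)} = \left(-3021297 - \left(884 - \left(-893\right)^{2}\right)\right) - 645 = \left(-3021297 + \left(-884 + 797449\right)\right) - 645 = \left(-3021297 + 796565\right) - 645 = -2224732 - 645 = -2225377$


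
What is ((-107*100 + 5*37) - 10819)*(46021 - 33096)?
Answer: -275741950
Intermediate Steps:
((-107*100 + 5*37) - 10819)*(46021 - 33096) = ((-10700 + 185) - 10819)*12925 = (-10515 - 10819)*12925 = -21334*12925 = -275741950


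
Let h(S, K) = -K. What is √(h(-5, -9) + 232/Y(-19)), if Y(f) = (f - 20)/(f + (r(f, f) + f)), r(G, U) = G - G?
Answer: √357513/39 ≈ 15.331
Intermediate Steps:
r(G, U) = 0
Y(f) = (-20 + f)/(2*f) (Y(f) = (f - 20)/(f + (0 + f)) = (-20 + f)/(f + f) = (-20 + f)/((2*f)) = (-20 + f)*(1/(2*f)) = (-20 + f)/(2*f))
√(h(-5, -9) + 232/Y(-19)) = √(-1*(-9) + 232/(((½)*(-20 - 19)/(-19)))) = √(9 + 232/(((½)*(-1/19)*(-39)))) = √(9 + 232/(39/38)) = √(9 + 232*(38/39)) = √(9 + 8816/39) = √(9167/39) = √357513/39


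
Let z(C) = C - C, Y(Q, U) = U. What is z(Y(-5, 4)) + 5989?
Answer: 5989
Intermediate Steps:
z(C) = 0
z(Y(-5, 4)) + 5989 = 0 + 5989 = 5989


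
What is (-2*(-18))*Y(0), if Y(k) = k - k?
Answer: 0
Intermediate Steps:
Y(k) = 0
(-2*(-18))*Y(0) = -2*(-18)*0 = 36*0 = 0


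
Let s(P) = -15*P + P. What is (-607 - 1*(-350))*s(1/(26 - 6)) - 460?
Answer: -2801/10 ≈ -280.10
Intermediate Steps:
s(P) = -14*P
(-607 - 1*(-350))*s(1/(26 - 6)) - 460 = (-607 - 1*(-350))*(-14/(26 - 6)) - 460 = (-607 + 350)*(-14/20) - 460 = -(-3598)/20 - 460 = -257*(-7/10) - 460 = 1799/10 - 460 = -2801/10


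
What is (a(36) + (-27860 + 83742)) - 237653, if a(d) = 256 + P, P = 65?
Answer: -181450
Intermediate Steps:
a(d) = 321 (a(d) = 256 + 65 = 321)
(a(36) + (-27860 + 83742)) - 237653 = (321 + (-27860 + 83742)) - 237653 = (321 + 55882) - 237653 = 56203 - 237653 = -181450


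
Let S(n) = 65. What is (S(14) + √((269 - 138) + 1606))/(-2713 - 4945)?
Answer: -65/7658 - 3*√193/7658 ≈ -0.013930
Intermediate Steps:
(S(14) + √((269 - 138) + 1606))/(-2713 - 4945) = (65 + √((269 - 138) + 1606))/(-2713 - 4945) = (65 + √(131 + 1606))/(-7658) = (65 + √1737)*(-1/7658) = (65 + 3*√193)*(-1/7658) = -65/7658 - 3*√193/7658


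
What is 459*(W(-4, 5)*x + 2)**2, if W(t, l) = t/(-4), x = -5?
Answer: 4131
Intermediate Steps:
W(t, l) = -t/4 (W(t, l) = t*(-1/4) = -t/4)
459*(W(-4, 5)*x + 2)**2 = 459*(-1/4*(-4)*(-5) + 2)**2 = 459*(1*(-5) + 2)**2 = 459*(-5 + 2)**2 = 459*(-3)**2 = 459*9 = 4131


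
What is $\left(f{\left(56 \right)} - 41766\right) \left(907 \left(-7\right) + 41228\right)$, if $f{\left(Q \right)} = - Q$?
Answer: $-1458709538$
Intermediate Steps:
$\left(f{\left(56 \right)} - 41766\right) \left(907 \left(-7\right) + 41228\right) = \left(\left(-1\right) 56 - 41766\right) \left(907 \left(-7\right) + 41228\right) = \left(-56 - 41766\right) \left(-6349 + 41228\right) = \left(-41822\right) 34879 = -1458709538$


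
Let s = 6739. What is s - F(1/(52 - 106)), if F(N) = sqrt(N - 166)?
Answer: 6739 - I*sqrt(53790)/18 ≈ 6739.0 - 12.885*I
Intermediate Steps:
F(N) = sqrt(-166 + N)
s - F(1/(52 - 106)) = 6739 - sqrt(-166 + 1/(52 - 106)) = 6739 - sqrt(-166 + 1/(-54)) = 6739 - sqrt(-166 - 1/54) = 6739 - sqrt(-8965/54) = 6739 - I*sqrt(53790)/18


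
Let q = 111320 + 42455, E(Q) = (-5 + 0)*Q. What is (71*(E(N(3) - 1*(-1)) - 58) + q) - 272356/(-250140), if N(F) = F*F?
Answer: 9136869334/62535 ≈ 1.4611e+5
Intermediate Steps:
N(F) = F**2
E(Q) = -5*Q
q = 153775
(71*(E(N(3) - 1*(-1)) - 58) + q) - 272356/(-250140) = (71*(-5*(3**2 - 1*(-1)) - 58) + 153775) - 272356/(-250140) = (71*(-5*(9 + 1) - 58) + 153775) - 272356*(-1/250140) = (71*(-5*10 - 58) + 153775) + 68089/62535 = (71*(-50 - 58) + 153775) + 68089/62535 = (71*(-108) + 153775) + 68089/62535 = (-7668 + 153775) + 68089/62535 = 146107 + 68089/62535 = 9136869334/62535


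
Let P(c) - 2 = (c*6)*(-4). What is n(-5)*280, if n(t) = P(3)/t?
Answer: 3920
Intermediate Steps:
P(c) = 2 - 24*c (P(c) = 2 + (c*6)*(-4) = 2 + (6*c)*(-4) = 2 - 24*c)
n(t) = -70/t (n(t) = (2 - 24*3)/t = (2 - 72)/t = -70/t)
n(-5)*280 = -70/(-5)*280 = -70*(-1/5)*280 = 14*280 = 3920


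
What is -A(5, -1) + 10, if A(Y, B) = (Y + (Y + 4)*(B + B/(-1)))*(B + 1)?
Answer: 10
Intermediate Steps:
A(Y, B) = Y*(1 + B) (A(Y, B) = (Y + (4 + Y)*(B + B*(-1)))*(1 + B) = (Y + (4 + Y)*(B - B))*(1 + B) = (Y + (4 + Y)*0)*(1 + B) = (Y + 0)*(1 + B) = Y*(1 + B))
-A(5, -1) + 10 = -5*(1 - 1) + 10 = -5*0 + 10 = -1*0 + 10 = 0 + 10 = 10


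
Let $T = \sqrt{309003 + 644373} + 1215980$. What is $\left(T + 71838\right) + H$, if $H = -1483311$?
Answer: $-195493 + 4 \sqrt{59586} \approx -1.9452 \cdot 10^{5}$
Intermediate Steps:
$T = 1215980 + 4 \sqrt{59586}$ ($T = \sqrt{953376} + 1215980 = 4 \sqrt{59586} + 1215980 = 1215980 + 4 \sqrt{59586} \approx 1.217 \cdot 10^{6}$)
$\left(T + 71838\right) + H = \left(\left(1215980 + 4 \sqrt{59586}\right) + 71838\right) - 1483311 = \left(1287818 + 4 \sqrt{59586}\right) - 1483311 = -195493 + 4 \sqrt{59586}$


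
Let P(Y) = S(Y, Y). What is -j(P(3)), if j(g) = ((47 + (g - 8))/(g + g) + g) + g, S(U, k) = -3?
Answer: 12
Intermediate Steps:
P(Y) = -3
j(g) = 2*g + (39 + g)/(2*g) (j(g) = ((47 + (-8 + g))/((2*g)) + g) + g = ((39 + g)*(1/(2*g)) + g) + g = ((39 + g)/(2*g) + g) + g = (g + (39 + g)/(2*g)) + g = 2*g + (39 + g)/(2*g))
-j(P(3)) = -(39 - 3*(1 + 4*(-3)))/(2*(-3)) = -(-1)*(39 - 3*(1 - 12))/(2*3) = -(-1)*(39 - 3*(-11))/(2*3) = -(-1)*(39 + 33)/(2*3) = -(-1)*72/(2*3) = -1*(-12) = 12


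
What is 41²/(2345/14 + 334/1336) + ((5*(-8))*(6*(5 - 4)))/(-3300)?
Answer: 33864/3355 ≈ 10.094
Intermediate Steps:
41²/(2345/14 + 334/1336) + ((5*(-8))*(6*(5 - 4)))/(-3300) = 1681/(2345*(1/14) + 334*(1/1336)) - 240*(-1/3300) = 1681/(335/2 + ¼) - 40*6*(-1/3300) = 1681/(671/4) - 240*(-1/3300) = 1681*(4/671) + 4/55 = 6724/671 + 4/55 = 33864/3355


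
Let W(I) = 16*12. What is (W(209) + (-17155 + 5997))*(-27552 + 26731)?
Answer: 9003086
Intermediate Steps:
W(I) = 192
(W(209) + (-17155 + 5997))*(-27552 + 26731) = (192 + (-17155 + 5997))*(-27552 + 26731) = (192 - 11158)*(-821) = -10966*(-821) = 9003086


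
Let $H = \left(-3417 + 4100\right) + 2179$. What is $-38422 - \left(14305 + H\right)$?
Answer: $-55589$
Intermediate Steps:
$H = 2862$ ($H = 683 + 2179 = 2862$)
$-38422 - \left(14305 + H\right) = -38422 - \left(14305 + 2862\right) = -38422 - 17167 = -55589$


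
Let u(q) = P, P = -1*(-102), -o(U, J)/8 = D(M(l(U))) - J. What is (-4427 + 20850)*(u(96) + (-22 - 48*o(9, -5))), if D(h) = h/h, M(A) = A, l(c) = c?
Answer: 39152432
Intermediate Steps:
D(h) = 1
o(U, J) = -8 + 8*J (o(U, J) = -8*(1 - J) = -8 + 8*J)
P = 102
u(q) = 102
(-4427 + 20850)*(u(96) + (-22 - 48*o(9, -5))) = (-4427 + 20850)*(102 + (-22 - 48*(-8 + 8*(-5)))) = 16423*(102 + (-22 - 48*(-8 - 40))) = 16423*(102 + (-22 - 48*(-48))) = 16423*(102 + (-22 + 2304)) = 16423*(102 + 2282) = 16423*2384 = 39152432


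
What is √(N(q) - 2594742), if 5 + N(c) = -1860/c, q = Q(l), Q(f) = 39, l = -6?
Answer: I*√438520303/13 ≈ 1610.8*I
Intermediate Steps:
q = 39
N(c) = -5 - 1860/c
√(N(q) - 2594742) = √((-5 - 1860/39) - 2594742) = √((-5 - 1860*1/39) - 2594742) = √((-5 - 620/13) - 2594742) = √(-685/13 - 2594742) = √(-33732331/13) = I*√438520303/13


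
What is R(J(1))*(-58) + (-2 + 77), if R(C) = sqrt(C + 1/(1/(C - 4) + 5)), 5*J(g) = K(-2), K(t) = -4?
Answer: 75 - 116*I*sqrt(1955)/115 ≈ 75.0 - 44.6*I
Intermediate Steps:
J(g) = -4/5 (J(g) = (1/5)*(-4) = -4/5)
R(C) = sqrt(C + 1/(5 + 1/(-4 + C))) (R(C) = sqrt(C + 1/(1/(-4 + C) + 5)) = sqrt(C + 1/(5 + 1/(-4 + C))))
R(J(1))*(-58) + (-2 + 77) = sqrt((-4 - 4/5 - 4*(-19 + 5*(-4/5))/5)/(-19 + 5*(-4/5)))*(-58) + (-2 + 77) = sqrt((-4 - 4/5 - 4*(-19 - 4)/5)/(-19 - 4))*(-58) + 75 = sqrt((-4 - 4/5 - 4/5*(-23))/(-23))*(-58) + 75 = sqrt(-(-4 - 4/5 + 92/5)/23)*(-58) + 75 = sqrt(-1/23*68/5)*(-58) + 75 = sqrt(-68/115)*(-58) + 75 = (2*I*sqrt(1955)/115)*(-58) + 75 = -116*I*sqrt(1955)/115 + 75 = 75 - 116*I*sqrt(1955)/115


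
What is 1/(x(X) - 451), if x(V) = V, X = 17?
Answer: -1/434 ≈ -0.0023041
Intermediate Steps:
1/(x(X) - 451) = 1/(17 - 451) = 1/(-434) = -1/434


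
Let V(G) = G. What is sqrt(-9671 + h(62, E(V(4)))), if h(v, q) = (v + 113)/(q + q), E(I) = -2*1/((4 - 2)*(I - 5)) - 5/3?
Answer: I*sqrt(39209)/2 ≈ 99.006*I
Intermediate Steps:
E(I) = -5/3 - 2/(-10 + 2*I) (E(I) = -2*1/(2*(-5 + I)) - 5*1/3 = -2/(-10 + 2*I) - 5/3 = -5/3 - 2/(-10 + 2*I))
h(v, q) = (113 + v)/(2*q) (h(v, q) = (113 + v)/((2*q)) = (113 + v)*(1/(2*q)) = (113 + v)/(2*q))
sqrt(-9671 + h(62, E(V(4)))) = sqrt(-9671 + (113 + 62)/(2*(((22 - 5*4)/(3*(-5 + 4)))))) = sqrt(-9671 + (1/2)*175/((1/3)*(22 - 20)/(-1))) = sqrt(-9671 + (1/2)*175/((1/3)*(-1)*2)) = sqrt(-9671 + (1/2)*175/(-2/3)) = sqrt(-9671 + (1/2)*(-3/2)*175) = sqrt(-9671 - 525/4) = sqrt(-39209/4) = I*sqrt(39209)/2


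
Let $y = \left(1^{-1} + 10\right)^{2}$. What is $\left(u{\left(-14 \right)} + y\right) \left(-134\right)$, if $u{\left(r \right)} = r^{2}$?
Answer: $-42478$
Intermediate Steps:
$y = 121$ ($y = \left(1 + 10\right)^{2} = 11^{2} = 121$)
$\left(u{\left(-14 \right)} + y\right) \left(-134\right) = \left(\left(-14\right)^{2} + 121\right) \left(-134\right) = \left(196 + 121\right) \left(-134\right) = 317 \left(-134\right) = -42478$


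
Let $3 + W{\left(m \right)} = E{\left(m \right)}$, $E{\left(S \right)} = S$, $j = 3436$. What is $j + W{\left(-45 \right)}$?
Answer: $3388$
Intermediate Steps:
$W{\left(m \right)} = -3 + m$
$j + W{\left(-45 \right)} = 3436 - 48 = 3388$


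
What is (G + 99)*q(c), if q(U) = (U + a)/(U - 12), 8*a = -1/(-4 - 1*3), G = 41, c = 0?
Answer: -5/24 ≈ -0.20833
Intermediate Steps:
a = 1/56 (a = (-1/(-4 - 1*3))/8 = (-1/(-4 - 3))/8 = (-1/(-7))/8 = (-1*(-⅐))/8 = (⅛)*(⅐) = 1/56 ≈ 0.017857)
q(U) = (1/56 + U)/(-12 + U) (q(U) = (U + 1/56)/(U - 12) = (1/56 + U)/(-12 + U))
(G + 99)*q(c) = (41 + 99)*((1/56 + 0)/(-12 + 0)) = 140*((1/56)/(-12)) = 140*(-1/12*1/56) = 140*(-1/672) = -5/24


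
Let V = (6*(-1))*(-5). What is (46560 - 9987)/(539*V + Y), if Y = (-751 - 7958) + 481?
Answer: 36573/7942 ≈ 4.6050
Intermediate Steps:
V = 30 (V = -6*(-5) = 30)
Y = -8228 (Y = -8709 + 481 = -8228)
(46560 - 9987)/(539*V + Y) = (46560 - 9987)/(539*30 - 8228) = 36573/(16170 - 8228) = 36573/7942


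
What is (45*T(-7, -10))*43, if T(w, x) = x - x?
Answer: 0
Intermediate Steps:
T(w, x) = 0
(45*T(-7, -10))*43 = (45*0)*43 = 0*43 = 0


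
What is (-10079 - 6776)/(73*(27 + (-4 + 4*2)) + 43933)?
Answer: -16855/46196 ≈ -0.36486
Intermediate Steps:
(-10079 - 6776)/(73*(27 + (-4 + 4*2)) + 43933) = -16855/(73*(27 + (-4 + 8)) + 43933) = -16855/(73*(27 + 4) + 43933) = -16855/(73*31 + 43933) = -16855/(2263 + 43933) = -16855/46196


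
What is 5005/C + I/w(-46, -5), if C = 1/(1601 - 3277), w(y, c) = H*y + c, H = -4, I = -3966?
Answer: -1501523986/179 ≈ -8.3884e+6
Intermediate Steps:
w(y, c) = c - 4*y (w(y, c) = -4*y + c = c - 4*y)
C = -1/1676 (C = 1/(-1676) = -1/1676 ≈ -0.00059666)
5005/C + I/w(-46, -5) = 5005/(-1/1676) - 3966/(-5 - 4*(-46)) = 5005*(-1676) - 3966/(-5 + 184) = -8388380 - 3966/179 = -1501523986/179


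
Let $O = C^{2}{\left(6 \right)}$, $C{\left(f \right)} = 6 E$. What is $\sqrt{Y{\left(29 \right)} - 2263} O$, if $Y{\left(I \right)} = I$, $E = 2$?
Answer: $144 i \sqrt{2234} \approx 6806.2 i$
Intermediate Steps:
$C{\left(f \right)} = 12$ ($C{\left(f \right)} = 6 \cdot 2 = 12$)
$O = 144$ ($O = 12^{2} = 144$)
$\sqrt{Y{\left(29 \right)} - 2263} O = \sqrt{29 - 2263} \cdot 144 = \sqrt{-2234} \cdot 144 = i \sqrt{2234} \cdot 144 = 144 i \sqrt{2234}$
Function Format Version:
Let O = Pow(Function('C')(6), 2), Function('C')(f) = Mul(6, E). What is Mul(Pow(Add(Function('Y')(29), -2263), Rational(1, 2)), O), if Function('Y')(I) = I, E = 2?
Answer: Mul(144, I, Pow(2234, Rational(1, 2))) ≈ Mul(6806.2, I)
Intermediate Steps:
Function('C')(f) = 12 (Function('C')(f) = Mul(6, 2) = 12)
O = 144 (O = Pow(12, 2) = 144)
Mul(Pow(Add(Function('Y')(29), -2263), Rational(1, 2)), O) = Mul(Pow(Add(29, -2263), Rational(1, 2)), 144) = Mul(Pow(-2234, Rational(1, 2)), 144) = Mul(Mul(I, Pow(2234, Rational(1, 2))), 144) = Mul(144, I, Pow(2234, Rational(1, 2)))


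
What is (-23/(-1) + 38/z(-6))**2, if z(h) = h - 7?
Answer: 68121/169 ≈ 403.08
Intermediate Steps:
z(h) = -7 + h
(-23/(-1) + 38/z(-6))**2 = (-23/(-1) + 38/(-7 - 6))**2 = (-23*(-1) + 38/(-13))**2 = (23 + 38*(-1/13))**2 = (23 - 38/13)**2 = (261/13)**2 = 68121/169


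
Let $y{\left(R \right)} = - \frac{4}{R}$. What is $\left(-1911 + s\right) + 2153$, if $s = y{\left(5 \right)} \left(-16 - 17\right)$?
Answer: $\frac{1342}{5} \approx 268.4$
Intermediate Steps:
$s = \frac{132}{5}$ ($s = - \frac{4}{5} \left(-16 - 17\right) = \left(-4\right) \frac{1}{5} \left(-33\right) = \left(- \frac{4}{5}\right) \left(-33\right) = \frac{132}{5} \approx 26.4$)
$\left(-1911 + s\right) + 2153 = \left(-1911 + \frac{132}{5}\right) + 2153 = - \frac{9423}{5} + 2153 = \frac{1342}{5}$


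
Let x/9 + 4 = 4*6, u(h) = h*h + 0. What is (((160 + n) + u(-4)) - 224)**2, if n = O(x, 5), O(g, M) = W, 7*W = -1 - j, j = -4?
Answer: 110889/49 ≈ 2263.0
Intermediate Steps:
u(h) = h**2 (u(h) = h**2 + 0 = h**2)
x = 180 (x = -36 + 9*(4*6) = -36 + 9*24 = -36 + 216 = 180)
W = 3/7 (W = (-1 - 1*(-4))/7 = (-1 + 4)/7 = (1/7)*3 = 3/7 ≈ 0.42857)
O(g, M) = 3/7
n = 3/7 ≈ 0.42857
(((160 + n) + u(-4)) - 224)**2 = (((160 + 3/7) + (-4)**2) - 224)**2 = ((1123/7 + 16) - 224)**2 = (1235/7 - 224)**2 = (-333/7)**2 = 110889/49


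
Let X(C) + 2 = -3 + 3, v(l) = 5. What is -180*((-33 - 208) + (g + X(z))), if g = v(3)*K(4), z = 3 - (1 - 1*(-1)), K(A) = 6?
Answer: 38340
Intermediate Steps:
z = 1 (z = 3 - (1 + 1) = 3 - 1*2 = 3 - 2 = 1)
X(C) = -2 (X(C) = -2 + (-3 + 3) = -2 + 0 = -2)
g = 30 (g = 5*6 = 30)
-180*((-33 - 208) + (g + X(z))) = -180*((-33 - 208) + (30 - 2)) = -180*(-241 + 28) = -180*(-213) = 38340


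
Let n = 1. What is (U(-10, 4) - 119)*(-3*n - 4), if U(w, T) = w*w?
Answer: 133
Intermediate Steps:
U(w, T) = w²
(U(-10, 4) - 119)*(-3*n - 4) = ((-10)² - 119)*(-3*1 - 4) = (100 - 119)*(-3 - 4) = -19*(-7) = 133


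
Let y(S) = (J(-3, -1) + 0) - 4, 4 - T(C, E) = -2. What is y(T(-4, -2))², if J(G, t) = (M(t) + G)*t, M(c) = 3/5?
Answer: 64/25 ≈ 2.5600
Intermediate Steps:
M(c) = ⅗ (M(c) = 3*(⅕) = ⅗)
J(G, t) = t*(⅗ + G) (J(G, t) = (⅗ + G)*t = t*(⅗ + G))
T(C, E) = 6 (T(C, E) = 4 - 1*(-2) = 4 + 2 = 6)
y(S) = -8/5 (y(S) = ((⅕)*(-1)*(3 + 5*(-3)) + 0) - 4 = ((⅕)*(-1)*(3 - 15) + 0) - 4 = ((⅕)*(-1)*(-12) + 0) - 4 = (12/5 + 0) - 4 = 12/5 - 4 = -8/5)
y(T(-4, -2))² = (-8/5)² = 64/25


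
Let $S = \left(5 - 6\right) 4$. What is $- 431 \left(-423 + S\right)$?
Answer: $184037$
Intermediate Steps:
$S = -4$ ($S = \left(-1\right) 4 = -4$)
$- 431 \left(-423 + S\right) = - 431 \left(-423 - 4\right) = \left(-431\right) \left(-427\right) = 184037$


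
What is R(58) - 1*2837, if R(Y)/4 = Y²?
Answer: 10619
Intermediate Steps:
R(Y) = 4*Y²
R(58) - 1*2837 = 4*58² - 1*2837 = 4*3364 - 2837 = 13456 - 2837 = 10619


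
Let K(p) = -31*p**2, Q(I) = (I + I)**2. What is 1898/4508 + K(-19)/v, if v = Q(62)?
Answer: -171495/558992 ≈ -0.30679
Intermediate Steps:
Q(I) = 4*I**2 (Q(I) = (2*I)**2 = 4*I**2)
v = 15376 (v = 4*62**2 = 4*3844 = 15376)
1898/4508 + K(-19)/v = 1898/4508 - 31*(-19)**2/15376 = 1898*(1/4508) - 31*361*(1/15376) = 949/2254 - 11191*1/15376 = 949/2254 - 361/496 = -171495/558992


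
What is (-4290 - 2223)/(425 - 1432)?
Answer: 6513/1007 ≈ 6.4677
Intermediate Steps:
(-4290 - 2223)/(425 - 1432) = -6513/(-1007) = -6513*(-1/1007) = 6513/1007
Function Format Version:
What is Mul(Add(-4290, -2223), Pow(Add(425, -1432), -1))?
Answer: Rational(6513, 1007) ≈ 6.4677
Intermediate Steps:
Mul(Add(-4290, -2223), Pow(Add(425, -1432), -1)) = Mul(-6513, Pow(-1007, -1)) = Mul(-6513, Rational(-1, 1007)) = Rational(6513, 1007)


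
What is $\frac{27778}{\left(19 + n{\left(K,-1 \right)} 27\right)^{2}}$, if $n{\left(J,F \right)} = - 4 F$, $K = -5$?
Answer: $\frac{27778}{16129} \approx 1.7222$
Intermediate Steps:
$\frac{27778}{\left(19 + n{\left(K,-1 \right)} 27\right)^{2}} = \frac{27778}{\left(19 + \left(-4\right) \left(-1\right) 27\right)^{2}} = \frac{27778}{\left(19 + 4 \cdot 27\right)^{2}} = \frac{27778}{\left(19 + 108\right)^{2}} = \frac{27778}{127^{2}} = \frac{27778}{16129}$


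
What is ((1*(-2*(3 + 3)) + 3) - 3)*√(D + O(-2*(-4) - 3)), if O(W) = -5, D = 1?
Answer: -24*I ≈ -24.0*I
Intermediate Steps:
((1*(-2*(3 + 3)) + 3) - 3)*√(D + O(-2*(-4) - 3)) = ((1*(-2*(3 + 3)) + 3) - 3)*√(1 - 5) = ((1*(-2*6) + 3) - 3)*√(-4) = ((1*(-12) + 3) - 3)*(2*I) = ((-12 + 3) - 3)*(2*I) = (-9 - 3)*(2*I) = -24*I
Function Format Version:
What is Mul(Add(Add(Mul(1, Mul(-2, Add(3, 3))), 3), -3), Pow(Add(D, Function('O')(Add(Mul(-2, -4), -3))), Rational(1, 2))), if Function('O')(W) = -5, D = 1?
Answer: Mul(-24, I) ≈ Mul(-24.000, I)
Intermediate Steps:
Mul(Add(Add(Mul(1, Mul(-2, Add(3, 3))), 3), -3), Pow(Add(D, Function('O')(Add(Mul(-2, -4), -3))), Rational(1, 2))) = Mul(Add(Add(Mul(1, Mul(-2, Add(3, 3))), 3), -3), Pow(Add(1, -5), Rational(1, 2))) = Mul(Add(Add(Mul(1, Mul(-2, 6)), 3), -3), Pow(-4, Rational(1, 2))) = Mul(Add(Add(Mul(1, -12), 3), -3), Mul(2, I)) = Mul(Add(Add(-12, 3), -3), Mul(2, I)) = Mul(Add(-9, -3), Mul(2, I)) = Mul(-12, Mul(2, I)) = Mul(-24, I)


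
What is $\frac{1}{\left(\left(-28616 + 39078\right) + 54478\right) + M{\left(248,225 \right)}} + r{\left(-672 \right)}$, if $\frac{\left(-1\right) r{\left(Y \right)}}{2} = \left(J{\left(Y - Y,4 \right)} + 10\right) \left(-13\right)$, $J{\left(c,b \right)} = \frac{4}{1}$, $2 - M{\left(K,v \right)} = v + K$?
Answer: $\frac{23466717}{64469} \approx 364.0$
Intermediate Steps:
$M{\left(K,v \right)} = 2 - K - v$ ($M{\left(K,v \right)} = 2 - \left(v + K\right) = 2 - \left(K + v\right) = 2 - K - v$)
$J{\left(c,b \right)} = 4$ ($J{\left(c,b \right)} = 4 \cdot 1 = 4$)
$r{\left(Y \right)} = 364$ ($r{\left(Y \right)} = - 2 \left(4 + 10\right) \left(-13\right) = - 2 \cdot 14 \left(-13\right) = \left(-2\right) \left(-182\right) = 364$)
$\frac{1}{\left(\left(-28616 + 39078\right) + 54478\right) + M{\left(248,225 \right)}} + r{\left(-672 \right)} = \frac{1}{\left(\left(-28616 + 39078\right) + 54478\right) - 471} + 364 = \frac{1}{\left(10462 + 54478\right) - 471} + 364 = \frac{1}{64940 - 471} + 364 = \frac{1}{64469} + 364 = \frac{23466717}{64469}$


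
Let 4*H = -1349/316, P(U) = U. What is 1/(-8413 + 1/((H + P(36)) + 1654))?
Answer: -2134811/17960163679 ≈ -0.00011886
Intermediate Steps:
H = -1349/1264 (H = (-1349/316)/4 = (-1349*1/316)/4 = (1/4)*(-1349/316) = -1349/1264 ≈ -1.0672)
1/(-8413 + 1/((H + P(36)) + 1654)) = 1/(-8413 + 1/((-1349/1264 + 36) + 1654)) = 1/(-8413 + 1/(44155/1264 + 1654)) = 1/(-8413 + 1/(2134811/1264)) = 1/(-8413 + 1264/2134811) = 1/(-17960163679/2134811) = -2134811/17960163679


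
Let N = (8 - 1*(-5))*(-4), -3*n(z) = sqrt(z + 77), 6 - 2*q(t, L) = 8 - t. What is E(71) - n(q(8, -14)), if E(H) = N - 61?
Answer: -113 + 4*sqrt(5)/3 ≈ -110.02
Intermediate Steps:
q(t, L) = -1 + t/2 (q(t, L) = 3 - (8 - t)/2 = 3 + (-4 + t/2) = -1 + t/2)
n(z) = -sqrt(77 + z)/3 (n(z) = -sqrt(z + 77)/3 = -sqrt(77 + z)/3)
N = -52 (N = (8 + 5)*(-4) = 13*(-4) = -52)
E(H) = -113 (E(H) = -52 - 61 = -113)
E(71) - n(q(8, -14)) = -113 - (-1)*sqrt(77 + (-1 + (1/2)*8))/3 = -113 - (-1)*sqrt(77 + (-1 + 4))/3 = -113 - (-1)*sqrt(77 + 3)/3 = -113 - (-1)*sqrt(80)/3 = -113 - (-1)*4*sqrt(5)/3 = -113 - (-4)*sqrt(5)/3 = -113 + 4*sqrt(5)/3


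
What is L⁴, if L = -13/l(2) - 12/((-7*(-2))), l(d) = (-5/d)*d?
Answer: 13845841/1500625 ≈ 9.2267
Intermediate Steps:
l(d) = -5
L = 61/35 (L = -13/(-5) - 12/((-7*(-2))) = -13*(-⅕) - 12/14 = 13/5 - 12*1/14 = 13/5 - 6/7 = 61/35 ≈ 1.7429)
L⁴ = (61/35)⁴ = 13845841/1500625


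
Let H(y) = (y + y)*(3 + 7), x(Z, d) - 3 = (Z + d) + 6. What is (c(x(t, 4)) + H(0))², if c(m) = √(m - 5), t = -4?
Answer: 4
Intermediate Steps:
x(Z, d) = 9 + Z + d (x(Z, d) = 3 + ((Z + d) + 6) = 3 + (6 + Z + d) = 9 + Z + d)
H(y) = 20*y (H(y) = (2*y)*10 = 20*y)
c(m) = √(-5 + m)
(c(x(t, 4)) + H(0))² = (√(-5 + (9 - 4 + 4)) + 20*0)² = (√(-5 + 9) + 0)² = (√4 + 0)² = (2 + 0)² = 2² = 4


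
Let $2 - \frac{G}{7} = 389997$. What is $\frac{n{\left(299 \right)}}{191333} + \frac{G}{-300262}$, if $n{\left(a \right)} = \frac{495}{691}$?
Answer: $\frac{360931832431085}{39697970208986} \approx 9.0919$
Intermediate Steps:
$G = -2729965$ ($G = 14 - 2729979 = -2729965$)
$n{\left(a \right)} = \frac{495}{691}$ ($n{\left(a \right)} = 495 \cdot \frac{1}{691} = \frac{495}{691}$)
$\frac{n{\left(299 \right)}}{191333} + \frac{G}{-300262} = \frac{495}{691 \cdot 191333} - \frac{2729965}{-300262} = \frac{495}{691} \cdot \frac{1}{191333} - - \frac{2729965}{300262} = \frac{495}{132211103} + \frac{2729965}{300262} = \frac{360931832431085}{39697970208986}$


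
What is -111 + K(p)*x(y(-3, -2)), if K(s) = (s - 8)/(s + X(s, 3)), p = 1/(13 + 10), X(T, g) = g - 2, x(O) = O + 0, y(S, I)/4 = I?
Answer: -50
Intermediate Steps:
y(S, I) = 4*I
x(O) = O
X(T, g) = -2 + g
p = 1/23 ≈ 0.043478
K(s) = (-8 + s)/(1 + s) (K(s) = (s - 8)/(s + (-2 + 3)) = (-8 + s)/(s + 1) = (-8 + s)/(1 + s))
-111 + K(p)*x(y(-3, -2)) = -111 + ((-8 + 1/23)/(1 + 1/23))*(4*(-2)) = -111 + (-183/23/(24/23))*(-8) = -111 + ((23/24)*(-183/23))*(-8) = -111 - 61/8*(-8) = -111 + 61 = -50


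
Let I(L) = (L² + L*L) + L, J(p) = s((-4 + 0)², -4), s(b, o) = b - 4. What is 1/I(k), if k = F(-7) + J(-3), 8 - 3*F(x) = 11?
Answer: 1/253 ≈ 0.0039526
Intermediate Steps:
s(b, o) = -4 + b
J(p) = 12 (J(p) = -4 + (-4 + 0)² = -4 + (-4)² = -4 + 16 = 12)
F(x) = -1 (F(x) = 8/3 - ⅓*11 = 8/3 - 11/3 = -1)
k = 11 (k = -1 + 12 = 11)
I(L) = L + 2*L² (I(L) = (L² + L²) + L = 2*L² + L = L + 2*L²)
1/I(k) = 1/(11*(1 + 2*11)) = 1/(11*(1 + 22)) = 1/(11*23) = 1/253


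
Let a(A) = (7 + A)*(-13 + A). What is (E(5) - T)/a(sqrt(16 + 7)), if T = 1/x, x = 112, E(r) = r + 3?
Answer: -15215/106288 + 2685*sqrt(23)/212576 ≈ -0.082574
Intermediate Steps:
E(r) = 3 + r
T = 1/112 ≈ 0.0089286
a(A) = (-13 + A)*(7 + A)
(E(5) - T)/a(sqrt(16 + 7)) = ((3 + 5) - 1*1/112)/(-91 + (sqrt(16 + 7))**2 - 6*sqrt(16 + 7)) = (8 - 1/112)/(-91 + (sqrt(23))**2 - 6*sqrt(23)) = 895/(112*(-91 + 23 - 6*sqrt(23))) = 895/(112*(-68 - 6*sqrt(23)))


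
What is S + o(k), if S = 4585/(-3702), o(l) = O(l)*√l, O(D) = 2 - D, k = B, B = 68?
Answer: -4585/3702 - 132*√17 ≈ -545.49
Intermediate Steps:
k = 68
o(l) = √l*(2 - l) (o(l) = (2 - l)*√l = √l*(2 - l))
S = -4585/3702 (S = 4585*(-1/3702) = -4585/3702 ≈ -1.2385)
S + o(k) = -4585/3702 + √68*(2 - 1*68) = -4585/3702 + (2*√17)*(2 - 68) = -4585/3702 + (2*√17)*(-66) = -4585/3702 - 132*√17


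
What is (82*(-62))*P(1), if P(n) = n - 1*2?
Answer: 5084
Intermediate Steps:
P(n) = -2 + n (P(n) = n - 2 = -2 + n)
(82*(-62))*P(1) = (82*(-62))*(-2 + 1) = -5084*(-1) = 5084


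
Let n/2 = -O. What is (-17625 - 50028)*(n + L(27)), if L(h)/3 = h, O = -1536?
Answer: -213309909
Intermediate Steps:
L(h) = 3*h
n = 3072 (n = 2*(-1*(-1536)) = 2*1536 = 3072)
(-17625 - 50028)*(n + L(27)) = (-17625 - 50028)*(3072 + 3*27) = -67653*(3072 + 81) = -67653*3153 = -213309909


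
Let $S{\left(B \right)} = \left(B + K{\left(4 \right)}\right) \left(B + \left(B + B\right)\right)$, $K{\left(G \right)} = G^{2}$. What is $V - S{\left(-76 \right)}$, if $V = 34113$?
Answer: $20433$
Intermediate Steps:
$S{\left(B \right)} = 3 B \left(16 + B\right)$ ($S{\left(B \right)} = \left(B + 4^{2}\right) \left(B + \left(B + B\right)\right) = \left(B + 16\right) \left(B + 2 B\right) = \left(16 + B\right) 3 B = 3 B \left(16 + B\right)$)
$V - S{\left(-76 \right)} = 34113 - 3 \left(-76\right) \left(16 - 76\right) = 34113 - 3 \left(-76\right) \left(-60\right) = 34113 - 13680 = 20433$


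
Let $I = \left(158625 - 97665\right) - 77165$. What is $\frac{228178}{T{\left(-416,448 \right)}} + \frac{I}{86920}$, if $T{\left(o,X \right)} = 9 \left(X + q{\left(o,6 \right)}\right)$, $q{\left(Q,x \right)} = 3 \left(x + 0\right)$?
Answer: $\frac{1976526799}{36454248} \approx 54.219$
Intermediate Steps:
$q{\left(Q,x \right)} = 3 x$
$T{\left(o,X \right)} = 162 + 9 X$ ($T{\left(o,X \right)} = 9 \left(X + 3 \cdot 6\right) = 9 \left(X + 18\right) = 9 \left(18 + X\right) = 162 + 9 X$)
$I = -16205$ ($I = 60960 - 77165 = -16205$)
$\frac{228178}{T{\left(-416,448 \right)}} + \frac{I}{86920} = \frac{228178}{162 + 9 \cdot 448} - \frac{16205}{86920} = \frac{228178}{162 + 4032} - \frac{3241}{17384} = \frac{228178}{4194} - \frac{3241}{17384} = 228178 \cdot \frac{1}{4194} - \frac{3241}{17384} = \frac{114089}{2097} - \frac{3241}{17384} = \frac{1976526799}{36454248}$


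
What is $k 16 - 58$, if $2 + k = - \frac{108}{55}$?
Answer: $- \frac{6678}{55} \approx -121.42$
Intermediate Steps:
$k = - \frac{218}{55}$ ($k = -2 - \frac{108}{55} = - \frac{218}{55} \approx -3.9636$)
$k 16 - 58 = \left(- \frac{218}{55}\right) 16 - 58 = - \frac{3488}{55} - 58 = - \frac{6678}{55}$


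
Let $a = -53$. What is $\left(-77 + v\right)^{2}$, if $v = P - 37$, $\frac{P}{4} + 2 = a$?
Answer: $111556$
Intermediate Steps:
$P = -220$ ($P = -8 + 4 \left(-53\right) = -8 - 212 = -220$)
$v = -257$ ($v = -220 - 37 = -257$)
$\left(-77 + v\right)^{2} = \left(-77 - 257\right)^{2} = \left(-334\right)^{2} = 111556$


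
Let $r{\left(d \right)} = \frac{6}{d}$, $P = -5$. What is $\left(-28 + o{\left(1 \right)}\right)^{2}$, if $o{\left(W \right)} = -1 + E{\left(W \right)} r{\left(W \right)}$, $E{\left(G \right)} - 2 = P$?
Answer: $2209$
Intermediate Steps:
$E{\left(G \right)} = -3$ ($E{\left(G \right)} = 2 - 5 = -3$)
$o{\left(W \right)} = -1 - \frac{18}{W}$ ($o{\left(W \right)} = -1 - 3 \frac{6}{W} = -1 - \frac{18}{W}$)
$\left(-28 + o{\left(1 \right)}\right)^{2} = \left(-28 + \frac{-18 - 1}{1}\right)^{2} = \left(-28 + 1 \left(-18 - 1\right)\right)^{2} = \left(-28 + 1 \left(-19\right)\right)^{2} = \left(-28 - 19\right)^{2} = \left(-47\right)^{2} = 2209$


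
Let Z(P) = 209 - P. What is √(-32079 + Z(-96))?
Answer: I*√31774 ≈ 178.25*I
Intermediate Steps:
√(-32079 + Z(-96)) = √(-32079 + (209 - 1*(-96))) = √(-32079 + (209 + 96)) = √(-32079 + 305) = √(-31774) = I*√31774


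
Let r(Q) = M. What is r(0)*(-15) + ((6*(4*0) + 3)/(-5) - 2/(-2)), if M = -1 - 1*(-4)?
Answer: -223/5 ≈ -44.600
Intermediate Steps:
M = 3 (M = -1 + 4 = 3)
r(Q) = 3
r(0)*(-15) + ((6*(4*0) + 3)/(-5) - 2/(-2)) = 3*(-15) + ((6*(4*0) + 3)/(-5) - 2/(-2)) = -45 + ((6*0 + 3)*(-1/5) - 2*(-1/2)) = -45 + ((0 + 3)*(-1/5) + 1) = -45 + (3*(-1/5) + 1) = -45 + (-3/5 + 1) = -45 + 2/5 = -223/5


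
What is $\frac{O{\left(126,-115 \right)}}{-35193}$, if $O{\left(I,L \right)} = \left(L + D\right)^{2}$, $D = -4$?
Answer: $- \frac{14161}{35193} \approx -0.40238$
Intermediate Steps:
$O{\left(I,L \right)} = \left(-4 + L\right)^{2}$ ($O{\left(I,L \right)} = \left(L - 4\right)^{2} = \left(-4 + L\right)^{2}$)
$\frac{O{\left(126,-115 \right)}}{-35193} = \frac{\left(-4 - 115\right)^{2}}{-35193} = \left(-119\right)^{2} \left(- \frac{1}{35193}\right) = 14161 \left(- \frac{1}{35193}\right) = - \frac{14161}{35193}$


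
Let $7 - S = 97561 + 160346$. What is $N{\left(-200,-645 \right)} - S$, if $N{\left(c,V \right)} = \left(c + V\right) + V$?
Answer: $256410$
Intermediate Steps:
$S = -257900$ ($S = 7 - \left(97561 + 160346\right) = 7 - 257907 = -257900$)
$N{\left(c,V \right)} = c + 2 V$ ($N{\left(c,V \right)} = \left(V + c\right) + V = c + 2 V$)
$N{\left(-200,-645 \right)} - S = \left(-200 + 2 \left(-645\right)\right) - -257900 = \left(-200 - 1290\right) + 257900 = -1490 + 257900 = 256410$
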